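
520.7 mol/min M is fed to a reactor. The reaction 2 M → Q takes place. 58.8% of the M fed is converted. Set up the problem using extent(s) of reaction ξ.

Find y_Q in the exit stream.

0.416

M reacted = 0.588 × 520.7 = 306.2 mol/min; ν_M = −2, so ξ = 306.2/2 = 153.1 mol/min.
Outlet amounts (n = n₀ + ν ξ):
  M: 520.7 − 2(153.1) = 214.5
  Q: 0 + 1(153.1) = 153.1
Total out = 367.6 mol/min; y_Q = 153.1 / 367.6 = 0.4164.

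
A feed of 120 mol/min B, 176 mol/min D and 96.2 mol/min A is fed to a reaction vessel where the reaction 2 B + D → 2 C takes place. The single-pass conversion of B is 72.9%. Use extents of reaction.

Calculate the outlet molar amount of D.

B reacted = 0.729 × 120 = 87.48 mol/min; ν_B = −2, so ξ = 87.48/2 = 43.74 mol/min.
Outlet amounts (n = n₀ + ν ξ):
  B: 120 − 2(43.74) = 32.52
  D: 176 − 1(43.74) = 132.3
  C: 0 + 2(43.74) = 87.48
  A: 96.2 (inert)

132 mol/min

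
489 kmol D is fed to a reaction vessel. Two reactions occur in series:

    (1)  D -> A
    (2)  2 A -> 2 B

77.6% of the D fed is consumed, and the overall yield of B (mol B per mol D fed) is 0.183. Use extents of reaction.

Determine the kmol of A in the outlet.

Conversion of D: D consumed = 1ξ₁ = 0.776 × 489 → ξ₁ = 379.5 kmol.
Yield of B: 2ξ₂ / 489 = 0.183 → ξ₂ = 44.74 kmol.
Outlet amounts (n = n₀ + Σ ν·ξ):
  D: 489 − 1(379.5) = 109.5
  A: 0 + 1(379.5) − 2(44.74) = 290
  B: 0 + 2(44.74) = 89.49

290 kmol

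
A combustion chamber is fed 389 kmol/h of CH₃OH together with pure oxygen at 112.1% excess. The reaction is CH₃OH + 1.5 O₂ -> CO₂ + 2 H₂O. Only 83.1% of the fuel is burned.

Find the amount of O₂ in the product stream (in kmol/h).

Stoichiometric O₂ = 1.5 × 389 = 583.5 kmol/h; O₂ fed = 583.5 × 2.121 = 1238 kmol/h.
Fuel reacted = 0.831 × 389 → ξ = 323.3 kmol/h.
Outlet (n = n₀ + ν ξ):
  CH₃OH: 389 − 1(323.3) = 65.74
  O₂: 1238 − 1.5(323.3) = 752.7
  CO₂: 0 + 1(323.3) = 323.3
  H₂O: 0 + 2(323.3) = 646.5

753 kmol/h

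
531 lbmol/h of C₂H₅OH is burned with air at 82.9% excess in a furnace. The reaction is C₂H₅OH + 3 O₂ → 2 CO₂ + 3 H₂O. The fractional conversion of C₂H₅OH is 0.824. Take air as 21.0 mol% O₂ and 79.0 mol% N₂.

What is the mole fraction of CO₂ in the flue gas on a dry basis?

0.0647

Stoichiometric O₂ = 3 × 531 = 1593 lbmol/h; O₂ fed = 1593 × 1.829 = 2914 lbmol/h.
N₂ fed = 2914 × 79/21 = 10960 lbmol/h.
Fuel reacted = 0.824 × 531 → ξ = 437.5 lbmol/h.
Outlet (n = n₀ + ν ξ):
  C₂H₅OH: 531 − 1(437.5) = 93.46
  O₂: 2914 − 3(437.5) = 1601
  N₂: 10960 (inert)
  CO₂: 0 + 2(437.5) = 875.1
  H₂O: 0 + 3(437.5) = 1313
Dry total = 13530 lbmol/h; y_CO₂ (dry) = 875.1 / 13530 = 0.06468.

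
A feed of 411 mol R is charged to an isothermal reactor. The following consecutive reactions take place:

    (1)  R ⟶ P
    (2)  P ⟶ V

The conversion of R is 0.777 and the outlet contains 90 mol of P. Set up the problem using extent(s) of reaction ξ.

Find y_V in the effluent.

Conversion of R: R consumed = 1ξ₁ = 0.777 × 411 → ξ₁ = 319.3 mol.
P balance: n_P = 0 + 1ξ₁ − 1ξ₂ = 90 → ξ₂ = (1·319.3 − 90)/1 = 229.3 mol.
Outlet amounts (n = n₀ + Σ ν·ξ):
  R: 411 − 1(319.3) = 91.65
  P: 0 + 1(319.3) − 1(229.3) = 90
  V: 0 + 1(229.3) = 229.3
Total out = 411 mol; y_V = 229.3 / 411 = 0.558.

0.558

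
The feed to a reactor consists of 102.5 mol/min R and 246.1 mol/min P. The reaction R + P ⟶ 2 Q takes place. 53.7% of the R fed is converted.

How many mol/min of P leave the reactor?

R reacted = 0.537 × 102.5 = 55.04 mol/min; ν_R = −1, so ξ = 55.04/1 = 55.04 mol/min.
Outlet amounts (n = n₀ + ν ξ):
  R: 102.5 − 1(55.04) = 47.46
  P: 246.1 − 1(55.04) = 191.1
  Q: 0 + 2(55.04) = 110.1

191 mol/min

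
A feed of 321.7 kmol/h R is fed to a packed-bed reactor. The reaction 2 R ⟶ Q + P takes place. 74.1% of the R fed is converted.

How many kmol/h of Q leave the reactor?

R reacted = 0.741 × 321.7 = 238.4 kmol/h; ν_R = −2, so ξ = 238.4/2 = 119.2 kmol/h.
Outlet amounts (n = n₀ + ν ξ):
  R: 321.7 − 2(119.2) = 83.32
  Q: 0 + 1(119.2) = 119.2
  P: 0 + 1(119.2) = 119.2

119 kmol/h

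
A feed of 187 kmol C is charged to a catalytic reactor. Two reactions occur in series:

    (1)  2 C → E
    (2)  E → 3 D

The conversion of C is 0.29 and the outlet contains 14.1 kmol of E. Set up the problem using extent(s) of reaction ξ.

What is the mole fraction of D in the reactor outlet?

0.21

Conversion of C: C consumed = 2ξ₁ = 0.29 × 187 → ξ₁ = 27.11 kmol.
E balance: n_E = 0 + 1ξ₁ − 1ξ₂ = 14.1 → ξ₂ = (1·27.11 − 14.1)/1 = 13.01 kmol.
Outlet amounts (n = n₀ + Σ ν·ξ):
  C: 187 − 2(27.11) = 132.8
  E: 0 + 1(27.11) − 1(13.01) = 14.1
  D: 0 + 3(13.01) = 39.04
Total out = 185.9 kmol; y_D = 39.04 / 185.9 = 0.21.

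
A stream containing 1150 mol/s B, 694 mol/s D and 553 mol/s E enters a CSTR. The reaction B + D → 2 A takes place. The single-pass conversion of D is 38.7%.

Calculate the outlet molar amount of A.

537 mol/s

D reacted = 0.387 × 694 = 268.6 mol/s; ν_D = −1, so ξ = 268.6/1 = 268.6 mol/s.
Outlet amounts (n = n₀ + ν ξ):
  B: 1150 − 1(268.6) = 881.4
  D: 694 − 1(268.6) = 425.4
  A: 0 + 2(268.6) = 537.2
  E: 553 (inert)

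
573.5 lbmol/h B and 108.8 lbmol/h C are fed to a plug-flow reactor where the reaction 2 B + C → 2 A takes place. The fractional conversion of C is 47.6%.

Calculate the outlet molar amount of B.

C reacted = 0.476 × 108.8 = 51.79 lbmol/h; ν_C = −1, so ξ = 51.79/1 = 51.79 lbmol/h.
Outlet amounts (n = n₀ + ν ξ):
  B: 573.5 − 2(51.79) = 469.9
  C: 108.8 − 1(51.79) = 57.01
  A: 0 + 2(51.79) = 103.6

470 lbmol/h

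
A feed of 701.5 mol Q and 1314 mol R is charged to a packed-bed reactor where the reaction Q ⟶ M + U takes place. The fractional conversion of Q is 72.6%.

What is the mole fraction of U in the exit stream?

0.202

Q reacted = 0.726 × 701.5 = 509.3 mol; ν_Q = −1, so ξ = 509.3/1 = 509.3 mol.
Outlet amounts (n = n₀ + ν ξ):
  Q: 701.5 − 1(509.3) = 192.2
  M: 0 + 1(509.3) = 509.3
  U: 0 + 1(509.3) = 509.3
  R: 1314 (inert)
Total out = 2525 mol; y_U = 509.3 / 2525 = 0.2017.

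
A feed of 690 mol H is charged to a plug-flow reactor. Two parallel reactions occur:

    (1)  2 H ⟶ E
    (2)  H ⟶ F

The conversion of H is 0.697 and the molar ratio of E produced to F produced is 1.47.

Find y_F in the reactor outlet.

0.239

Conversion of H: H consumed = 0.697 × 690 = 480.9 mol = 2ξ₁ + 1ξ₂.
Selectivity: 1ξ₁ / (1ξ₂) = 1.47 → ξ₁ = 1.47 ξ₂.
Substitute: (2·1.47 + 1) ξ₂ = 480.9 → ξ₂ = 122.1 mol, ξ₁ = 179.4 mol.
Outlet amounts (n = n₀ + Σ ν·ξ):
  H: 690 − 2(179.4) − 1(122.1) = 209.1
  E: 0 + 1(179.4) = 179.4
  F: 0 + 1(122.1) = 122.1
Total out = 510.6 mol; y_F = 122.1 / 510.6 = 0.2391.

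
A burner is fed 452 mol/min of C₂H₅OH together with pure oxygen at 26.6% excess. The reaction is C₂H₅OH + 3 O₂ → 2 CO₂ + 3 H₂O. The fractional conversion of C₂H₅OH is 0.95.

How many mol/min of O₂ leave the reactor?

Stoichiometric O₂ = 3 × 452 = 1356 mol/min; O₂ fed = 1356 × 1.266 = 1717 mol/min.
Fuel reacted = 0.95 × 452 → ξ = 429.4 mol/min.
Outlet (n = n₀ + ν ξ):
  C₂H₅OH: 452 − 1(429.4) = 22.6
  O₂: 1717 − 3(429.4) = 428.5
  CO₂: 0 + 2(429.4) = 858.8
  H₂O: 0 + 3(429.4) = 1288

428 mol/min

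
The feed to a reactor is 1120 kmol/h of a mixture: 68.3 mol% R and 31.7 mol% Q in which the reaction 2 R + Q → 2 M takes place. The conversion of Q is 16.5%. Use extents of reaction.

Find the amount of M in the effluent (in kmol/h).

Q reacted = 0.165 × 355 = 58.58 kmol/h; ν_Q = −1, so ξ = 58.58/1 = 58.58 kmol/h.
Outlet amounts (n = n₀ + ν ξ):
  R: 765 − 2(58.58) = 647.8
  Q: 355 − 1(58.58) = 296.5
  M: 0 + 2(58.58) = 117.2

117 kmol/h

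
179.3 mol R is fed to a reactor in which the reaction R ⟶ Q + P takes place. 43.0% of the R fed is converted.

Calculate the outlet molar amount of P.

77.1 mol

R reacted = 0.43 × 179.3 = 77.1 mol; ν_R = −1, so ξ = 77.1/1 = 77.1 mol.
Outlet amounts (n = n₀ + ν ξ):
  R: 179.3 − 1(77.1) = 102.2
  Q: 0 + 1(77.1) = 77.1
  P: 0 + 1(77.1) = 77.1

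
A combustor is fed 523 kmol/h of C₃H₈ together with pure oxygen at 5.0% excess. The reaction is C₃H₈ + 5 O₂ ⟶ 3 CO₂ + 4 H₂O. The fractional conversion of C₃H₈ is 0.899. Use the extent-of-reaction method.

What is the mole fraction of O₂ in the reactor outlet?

Stoichiometric O₂ = 5 × 523 = 2615 kmol/h; O₂ fed = 2615 × 1.050 = 2746 kmol/h.
Fuel reacted = 0.899 × 523 → ξ = 470.2 kmol/h.
Outlet (n = n₀ + ν ξ):
  C₃H₈: 523 − 1(470.2) = 52.82
  O₂: 2746 − 5(470.2) = 394.9
  CO₂: 0 + 3(470.2) = 1411
  H₂O: 0 + 4(470.2) = 1881
Total out = 3739 kmol/h; y_O₂ = 394.9 / 3739 = 0.1056.

0.106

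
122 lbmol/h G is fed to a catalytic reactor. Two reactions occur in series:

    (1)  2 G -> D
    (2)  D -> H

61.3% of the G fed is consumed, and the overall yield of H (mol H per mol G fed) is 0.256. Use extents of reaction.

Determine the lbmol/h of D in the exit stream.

6.16 lbmol/h

Conversion of G: G consumed = 2ξ₁ = 0.613 × 122 → ξ₁ = 37.39 lbmol/h.
Yield of H: 1ξ₂ / 122 = 0.256 → ξ₂ = 31.23 lbmol/h.
Outlet amounts (n = n₀ + Σ ν·ξ):
  G: 122 − 2(37.39) = 47.21
  D: 0 + 1(37.39) − 1(31.23) = 6.161
  H: 0 + 1(31.23) = 31.23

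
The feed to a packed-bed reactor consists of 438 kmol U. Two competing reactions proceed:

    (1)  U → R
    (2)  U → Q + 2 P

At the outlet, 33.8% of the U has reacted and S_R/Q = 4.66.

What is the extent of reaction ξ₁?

ξ₁ = 122 kmol

Conversion of U: U consumed = 0.338 × 438 = 148 kmol = 1ξ₁ + 1ξ₂.
Selectivity: 1ξ₁ / (1ξ₂) = 4.66 → ξ₁ = 4.66 ξ₂.
Substitute: (1·4.66 + 1) ξ₂ = 148 → ξ₂ = 26.16 kmol, ξ₁ = 121.9 kmol.
Outlet amounts (n = n₀ + Σ ν·ξ):
  U: 438 − 1(121.9) − 1(26.16) = 290
  R: 0 + 1(121.9) = 121.9
  Q: 0 + 1(26.16) = 26.16
  P: 0 + 2(26.16) = 52.31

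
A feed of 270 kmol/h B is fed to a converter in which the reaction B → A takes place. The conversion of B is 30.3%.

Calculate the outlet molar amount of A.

81.8 kmol/h

B reacted = 0.303 × 270 = 81.81 kmol/h; ν_B = −1, so ξ = 81.81/1 = 81.81 kmol/h.
Outlet amounts (n = n₀ + ν ξ):
  B: 270 − 1(81.81) = 188.2
  A: 0 + 1(81.81) = 81.81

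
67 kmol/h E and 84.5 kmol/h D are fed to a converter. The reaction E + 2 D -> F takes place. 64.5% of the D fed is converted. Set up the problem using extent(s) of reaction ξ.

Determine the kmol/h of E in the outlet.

39.7 kmol/h

D reacted = 0.645 × 84.5 = 54.5 kmol/h; ν_D = −2, so ξ = 54.5/2 = 27.25 kmol/h.
Outlet amounts (n = n₀ + ν ξ):
  E: 67 − 1(27.25) = 39.75
  D: 84.5 − 2(27.25) = 30
  F: 0 + 1(27.25) = 27.25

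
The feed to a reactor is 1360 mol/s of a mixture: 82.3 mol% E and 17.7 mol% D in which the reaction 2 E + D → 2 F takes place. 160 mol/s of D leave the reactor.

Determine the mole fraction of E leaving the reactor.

0.749

For D: n = n₀ − 1ξ → 160 = 240.7 − 1ξ, giving ξ = 80.72 mol/s.
Outlet amounts (n = n₀ + ν ξ):
  E: 1119 − 2(80.72) = 957.8
  D: 240.7 − 1(80.72) = 160
  F: 0 + 2(80.72) = 161.4
Total out = 1279 mol/s; y_E = 957.8 / 1279 = 0.7487.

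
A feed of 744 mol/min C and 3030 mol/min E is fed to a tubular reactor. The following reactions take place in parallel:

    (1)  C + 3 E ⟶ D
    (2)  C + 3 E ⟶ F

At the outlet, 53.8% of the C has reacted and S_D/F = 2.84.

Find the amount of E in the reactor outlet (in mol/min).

1830 mol/min

Conversion of C: C consumed = 0.538 × 744 = 400.3 mol/min = 1ξ₁ + 1ξ₂.
Selectivity: 1ξ₁ / (1ξ₂) = 2.84 → ξ₁ = 2.84 ξ₂.
Substitute: (1·2.84 + 1) ξ₂ = 400.3 → ξ₂ = 104.2 mol/min, ξ₁ = 296 mol/min.
Outlet amounts (n = n₀ + Σ ν·ξ):
  C: 744 − 1(296) − 1(104.2) = 343.7
  E: 3030 − 3(296) − 3(104.2) = 1829
  D: 0 + 1(296) = 296
  F: 0 + 1(104.2) = 104.2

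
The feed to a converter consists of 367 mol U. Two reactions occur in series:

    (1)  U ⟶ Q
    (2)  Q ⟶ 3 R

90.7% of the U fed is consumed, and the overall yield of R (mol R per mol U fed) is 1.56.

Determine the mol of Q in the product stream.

Conversion of U: U consumed = 1ξ₁ = 0.907 × 367 → ξ₁ = 332.9 mol.
Yield of R: 3ξ₂ / 367 = 1.56 → ξ₂ = 190.8 mol.
Outlet amounts (n = n₀ + Σ ν·ξ):
  U: 367 − 1(332.9) = 34.13
  Q: 0 + 1(332.9) − 1(190.8) = 142
  R: 0 + 3(190.8) = 572.5

142 mol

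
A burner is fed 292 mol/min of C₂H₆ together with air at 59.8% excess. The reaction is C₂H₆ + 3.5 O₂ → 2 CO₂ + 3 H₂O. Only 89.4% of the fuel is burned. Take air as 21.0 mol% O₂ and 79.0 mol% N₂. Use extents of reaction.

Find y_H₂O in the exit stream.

0.0955

Stoichiometric O₂ = 3.5 × 292 = 1022 mol/min; O₂ fed = 1022 × 1.598 = 1633 mol/min.
N₂ fed = 1633 × 79/21 = 6144 mol/min.
Fuel reacted = 0.894 × 292 → ξ = 261 mol/min.
Outlet (n = n₀ + ν ξ):
  C₂H₆: 292 − 1(261) = 30.95
  O₂: 1633 − 3.5(261) = 719.5
  N₂: 6144 (inert)
  CO₂: 0 + 2(261) = 522.1
  H₂O: 0 + 3(261) = 783.1
Total out = 8199 mol/min; y_H₂O = 783.1 / 8199 = 0.09551.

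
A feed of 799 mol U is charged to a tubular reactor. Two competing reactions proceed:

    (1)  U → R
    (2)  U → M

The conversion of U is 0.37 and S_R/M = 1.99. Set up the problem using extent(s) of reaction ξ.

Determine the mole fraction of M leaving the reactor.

0.124

Conversion of U: U consumed = 0.37 × 799 = 295.6 mol = 1ξ₁ + 1ξ₂.
Selectivity: 1ξ₁ / (1ξ₂) = 1.99 → ξ₁ = 1.99 ξ₂.
Substitute: (1·1.99 + 1) ξ₂ = 295.6 → ξ₂ = 98.87 mol, ξ₁ = 196.8 mol.
Outlet amounts (n = n₀ + Σ ν·ξ):
  U: 799 − 1(196.8) − 1(98.87) = 503.4
  R: 0 + 1(196.8) = 196.8
  M: 0 + 1(98.87) = 98.87
Total out = 799 mol; y_M = 98.87 / 799 = 0.1237.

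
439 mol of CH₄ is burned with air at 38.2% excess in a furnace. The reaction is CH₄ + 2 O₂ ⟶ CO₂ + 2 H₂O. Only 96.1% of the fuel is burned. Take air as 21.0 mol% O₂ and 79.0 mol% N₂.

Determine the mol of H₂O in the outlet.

Stoichiometric O₂ = 2 × 439 = 878 mol; O₂ fed = 878 × 1.382 = 1213 mol.
N₂ fed = 1213 × 79/21 = 4565 mol.
Fuel reacted = 0.961 × 439 → ξ = 421.9 mol.
Outlet (n = n₀ + ν ξ):
  CH₄: 439 − 1(421.9) = 17.12
  O₂: 1213 − 2(421.9) = 369.6
  N₂: 4565 (inert)
  CO₂: 0 + 1(421.9) = 421.9
  H₂O: 0 + 2(421.9) = 843.8

844 mol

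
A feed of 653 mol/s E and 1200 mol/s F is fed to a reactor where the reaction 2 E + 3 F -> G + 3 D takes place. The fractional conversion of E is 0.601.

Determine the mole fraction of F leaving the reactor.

E reacted = 0.601 × 653 = 392.5 mol/s; ν_E = −2, so ξ = 392.5/2 = 196.2 mol/s.
Outlet amounts (n = n₀ + ν ξ):
  E: 653 − 2(196.2) = 260.5
  F: 1200 − 3(196.2) = 611.3
  G: 0 + 1(196.2) = 196.2
  D: 0 + 3(196.2) = 588.7
Total out = 1657 mol/s; y_F = 611.3 / 1657 = 0.369.

0.369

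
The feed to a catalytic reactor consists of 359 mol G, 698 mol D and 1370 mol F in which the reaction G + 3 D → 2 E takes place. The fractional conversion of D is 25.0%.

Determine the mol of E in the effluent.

D reacted = 0.25 × 698 = 174.5 mol; ν_D = −3, so ξ = 174.5/3 = 58.17 mol.
Outlet amounts (n = n₀ + ν ξ):
  G: 359 − 1(58.17) = 300.8
  D: 698 − 3(58.17) = 523.5
  E: 0 + 2(58.17) = 116.3
  F: 1370 (inert)

116 mol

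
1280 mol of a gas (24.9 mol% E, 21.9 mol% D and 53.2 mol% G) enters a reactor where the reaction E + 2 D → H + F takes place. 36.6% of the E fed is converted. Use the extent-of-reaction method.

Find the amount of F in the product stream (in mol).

117 mol

E reacted = 0.366 × 318.7 = 116.7 mol; ν_E = −1, so ξ = 116.7/1 = 116.7 mol.
Outlet amounts (n = n₀ + ν ξ):
  E: 318.7 − 1(116.7) = 202.1
  D: 280.3 − 2(116.7) = 47.02
  H: 0 + 1(116.7) = 116.7
  F: 0 + 1(116.7) = 116.7
  G: 681 (inert)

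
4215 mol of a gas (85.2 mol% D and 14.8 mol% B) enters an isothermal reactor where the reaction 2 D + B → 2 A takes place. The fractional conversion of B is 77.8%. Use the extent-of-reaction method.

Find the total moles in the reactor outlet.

3730 mol

B reacted = 0.778 × 623.8 = 485.3 mol; ν_B = −1, so ξ = 485.3/1 = 485.3 mol.
Outlet amounts (n = n₀ + ν ξ):
  D: 3591 − 2(485.3) = 2621
  B: 623.8 − 1(485.3) = 138.5
  A: 0 + 2(485.3) = 970.7
Total out = 2621 + 138.5 + 970.7 = 3730 mol.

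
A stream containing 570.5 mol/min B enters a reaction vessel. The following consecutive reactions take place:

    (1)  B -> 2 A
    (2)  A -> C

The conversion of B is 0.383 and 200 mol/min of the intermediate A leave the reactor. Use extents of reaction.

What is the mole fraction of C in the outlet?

0.3

Conversion of B: B consumed = 1ξ₁ = 0.383 × 570.5 → ξ₁ = 218.5 mol/min.
A balance: n_A = 0 + 2ξ₁ − 1ξ₂ = 200 → ξ₂ = (2·218.5 − 200)/1 = 237 mol/min.
Outlet amounts (n = n₀ + Σ ν·ξ):
  B: 570.5 − 1(218.5) = 352
  A: 0 + 2(218.5) − 1(237) = 200
  C: 0 + 1(237) = 237
Total out = 789 mol/min; y_C = 237 / 789 = 0.3004.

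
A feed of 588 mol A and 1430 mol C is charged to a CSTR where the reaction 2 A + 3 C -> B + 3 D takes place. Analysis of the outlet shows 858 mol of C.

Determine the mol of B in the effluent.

191 mol

For C: n = n₀ − 3ξ → 858 = 1430 − 3ξ, giving ξ = 190.7 mol.
Outlet amounts (n = n₀ + ν ξ):
  A: 588 − 2(190.7) = 206.7
  C: 1430 − 3(190.7) = 858
  B: 0 + 1(190.7) = 190.7
  D: 0 + 3(190.7) = 572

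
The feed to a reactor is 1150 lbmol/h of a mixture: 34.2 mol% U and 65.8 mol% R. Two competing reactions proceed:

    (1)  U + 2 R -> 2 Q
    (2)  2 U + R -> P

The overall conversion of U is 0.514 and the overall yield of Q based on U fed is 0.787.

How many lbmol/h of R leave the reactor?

Yield of Q: 2ξ₁ / 393.3 = 0.787 → ξ₁ = 154.8 lbmol/h.
Conversion of U: 1ξ₁ + 2ξ₂ = 0.514 × 393.3 = 202.2 → ξ₂ = 23.7 lbmol/h.
Outlet amounts (n = n₀ + Σ ν·ξ):
  U: 393.3 − 1(154.8) − 2(23.7) = 191.1
  R: 756.7 − 2(154.8) − 1(23.7) = 423.5
  Q: 0 + 2(154.8) = 309.5
  P: 0 + 1(23.7) = 23.7

423 lbmol/h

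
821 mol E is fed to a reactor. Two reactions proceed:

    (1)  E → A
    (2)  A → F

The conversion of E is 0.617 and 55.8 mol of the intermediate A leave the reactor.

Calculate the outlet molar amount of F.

Conversion of E: E consumed = 1ξ₁ = 0.617 × 821 → ξ₁ = 506.6 mol.
A balance: n_A = 0 + 1ξ₁ − 1ξ₂ = 55.8 → ξ₂ = (1·506.6 − 55.8)/1 = 450.8 mol.
Outlet amounts (n = n₀ + Σ ν·ξ):
  E: 821 − 1(506.6) = 314.4
  A: 0 + 1(506.6) − 1(450.8) = 55.8
  F: 0 + 1(450.8) = 450.8

451 mol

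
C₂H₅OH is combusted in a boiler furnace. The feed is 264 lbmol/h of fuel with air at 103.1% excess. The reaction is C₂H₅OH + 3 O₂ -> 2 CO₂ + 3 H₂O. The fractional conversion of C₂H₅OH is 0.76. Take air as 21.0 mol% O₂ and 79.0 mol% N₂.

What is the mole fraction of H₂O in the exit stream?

0.0741

Stoichiometric O₂ = 3 × 264 = 792 lbmol/h; O₂ fed = 792 × 2.031 = 1609 lbmol/h.
N₂ fed = 1609 × 79/21 = 6051 lbmol/h.
Fuel reacted = 0.76 × 264 → ξ = 200.6 lbmol/h.
Outlet (n = n₀ + ν ξ):
  C₂H₅OH: 264 − 1(200.6) = 63.36
  O₂: 1609 − 3(200.6) = 1007
  N₂: 6051 (inert)
  CO₂: 0 + 2(200.6) = 401.3
  H₂O: 0 + 3(200.6) = 601.9
Total out = 8124 lbmol/h; y_H₂O = 601.9 / 8124 = 0.07409.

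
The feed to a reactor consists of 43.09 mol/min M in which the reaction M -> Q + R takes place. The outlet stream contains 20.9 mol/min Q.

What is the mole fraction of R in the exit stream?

0.327

For Q: n = n₀ + 1ξ → 20.9 = 0 + 1ξ, giving ξ = 20.9 mol/min.
Outlet amounts (n = n₀ + ν ξ):
  M: 43.09 − 1(20.9) = 22.19
  Q: 0 + 1(20.9) = 20.9
  R: 0 + 1(20.9) = 20.9
Total out = 63.99 mol/min; y_R = 20.9 / 63.99 = 0.3266.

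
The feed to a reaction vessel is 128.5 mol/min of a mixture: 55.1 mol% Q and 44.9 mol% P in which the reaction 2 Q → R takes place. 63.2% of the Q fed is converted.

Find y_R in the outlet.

0.211

Q reacted = 0.632 × 70.8 = 44.75 mol/min; ν_Q = −2, so ξ = 44.75/2 = 22.37 mol/min.
Outlet amounts (n = n₀ + ν ξ):
  Q: 70.8 − 2(22.37) = 26.06
  R: 0 + 1(22.37) = 22.37
  P: 57.7 (inert)
Total out = 106.1 mol/min; y_R = 22.37 / 106.1 = 0.2108.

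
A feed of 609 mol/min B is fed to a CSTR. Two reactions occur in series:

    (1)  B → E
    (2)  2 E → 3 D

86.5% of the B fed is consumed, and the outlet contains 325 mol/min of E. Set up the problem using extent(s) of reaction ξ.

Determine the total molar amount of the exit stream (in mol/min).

710 mol/min

Conversion of B: B consumed = 1ξ₁ = 0.865 × 609 → ξ₁ = 526.8 mol/min.
E balance: n_E = 0 + 1ξ₁ − 2ξ₂ = 325 → ξ₂ = (1·526.8 − 325)/2 = 100.9 mol/min.
Outlet amounts (n = n₀ + Σ ν·ξ):
  B: 609 − 1(526.8) = 82.22
  E: 0 + 1(526.8) − 2(100.9) = 325
  D: 0 + 3(100.9) = 302.7
Total out = 82.22 + 325 + 302.7 = 709.9 mol/min.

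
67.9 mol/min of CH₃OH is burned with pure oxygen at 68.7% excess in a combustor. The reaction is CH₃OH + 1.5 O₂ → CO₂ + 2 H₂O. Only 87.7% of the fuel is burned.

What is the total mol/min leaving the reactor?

269 mol/min

Stoichiometric O₂ = 1.5 × 67.9 = 101.9 mol/min; O₂ fed = 101.9 × 1.687 = 171.8 mol/min.
Fuel reacted = 0.877 × 67.9 → ξ = 59.55 mol/min.
Outlet (n = n₀ + ν ξ):
  CH₃OH: 67.9 − 1(59.55) = 8.352
  O₂: 171.8 − 1.5(59.55) = 82.5
  CO₂: 0 + 1(59.55) = 59.55
  H₂O: 0 + 2(59.55) = 119.1
Total out = 8.352 + 82.5 + 59.55 + 119.1 = 269.5 mol/min.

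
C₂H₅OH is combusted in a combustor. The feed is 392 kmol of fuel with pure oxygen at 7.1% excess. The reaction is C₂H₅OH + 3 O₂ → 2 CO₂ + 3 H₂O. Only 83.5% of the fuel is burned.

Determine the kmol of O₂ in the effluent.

Stoichiometric O₂ = 3 × 392 = 1176 kmol; O₂ fed = 1176 × 1.071 = 1259 kmol.
Fuel reacted = 0.835 × 392 → ξ = 327.3 kmol.
Outlet (n = n₀ + ν ξ):
  C₂H₅OH: 392 − 1(327.3) = 64.68
  O₂: 1259 − 3(327.3) = 277.5
  CO₂: 0 + 2(327.3) = 654.6
  H₂O: 0 + 3(327.3) = 982

278 kmol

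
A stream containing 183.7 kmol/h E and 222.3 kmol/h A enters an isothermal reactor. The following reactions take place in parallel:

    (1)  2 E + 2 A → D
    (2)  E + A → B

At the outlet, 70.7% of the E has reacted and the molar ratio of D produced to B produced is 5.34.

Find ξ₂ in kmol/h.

ξ₂ = 11.1 kmol/h

Conversion of E: E consumed = 0.707 × 183.7 = 129.9 kmol/h = 2ξ₁ + 1ξ₂.
Selectivity: 1ξ₁ / (1ξ₂) = 5.34 → ξ₁ = 5.34 ξ₂.
Substitute: (2·5.34 + 1) ξ₂ = 129.9 → ξ₂ = 11.12 kmol/h, ξ₁ = 59.38 kmol/h.
Outlet amounts (n = n₀ + Σ ν·ξ):
  E: 183.7 − 2(59.38) − 1(11.12) = 53.82
  A: 222.3 − 2(59.38) − 1(11.12) = 92.42
  D: 0 + 1(59.38) = 59.38
  B: 0 + 1(11.12) = 11.12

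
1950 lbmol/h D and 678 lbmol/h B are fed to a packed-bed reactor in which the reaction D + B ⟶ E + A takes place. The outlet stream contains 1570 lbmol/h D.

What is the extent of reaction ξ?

ξ = 380 lbmol/h

For D: n = n₀ − 1ξ → 1570 = 1950 − 1ξ, giving ξ = 380 lbmol/h.
Outlet amounts (n = n₀ + ν ξ):
  D: 1950 − 1(380) = 1570
  B: 678 − 1(380) = 298
  E: 0 + 1(380) = 380
  A: 0 + 1(380) = 380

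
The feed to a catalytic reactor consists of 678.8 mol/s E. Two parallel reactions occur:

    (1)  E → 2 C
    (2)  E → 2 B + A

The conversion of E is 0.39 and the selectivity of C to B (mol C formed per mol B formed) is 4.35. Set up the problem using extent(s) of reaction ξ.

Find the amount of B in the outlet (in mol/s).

Conversion of E: E consumed = 0.39 × 678.8 = 264.7 mol/s = 1ξ₁ + 1ξ₂.
Selectivity: 2ξ₁ / (2ξ₂) = 4.35 → ξ₁ = 4.35 ξ₂.
Substitute: (1·4.35 + 1) ξ₂ = 264.7 → ξ₂ = 49.48 mol/s, ξ₁ = 215.2 mol/s.
Outlet amounts (n = n₀ + Σ ν·ξ):
  E: 678.8 − 1(215.2) − 1(49.48) = 414.1
  C: 0 + 2(215.2) = 430.5
  B: 0 + 2(49.48) = 98.97
  A: 0 + 1(49.48) = 49.48

99 mol/s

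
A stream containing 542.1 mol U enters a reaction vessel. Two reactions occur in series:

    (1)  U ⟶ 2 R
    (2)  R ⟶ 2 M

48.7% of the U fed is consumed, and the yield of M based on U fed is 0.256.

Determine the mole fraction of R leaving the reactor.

Conversion of U: U consumed = 1ξ₁ = 0.487 × 542.1 → ξ₁ = 264 mol.
Yield of M: 2ξ₂ / 542.1 = 0.256 → ξ₂ = 69.39 mol.
Outlet amounts (n = n₀ + Σ ν·ξ):
  U: 542.1 − 1(264) = 278.1
  R: 0 + 2(264) − 1(69.39) = 458.6
  M: 0 + 2(69.39) = 138.8
Total out = 875.5 mol; y_R = 458.6 / 875.5 = 0.5238.

0.524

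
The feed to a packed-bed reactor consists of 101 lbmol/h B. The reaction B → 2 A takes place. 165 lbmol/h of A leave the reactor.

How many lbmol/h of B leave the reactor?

For A: n = n₀ + 2ξ → 165 = 0 + 2ξ, giving ξ = 82.5 lbmol/h.
Outlet amounts (n = n₀ + ν ξ):
  B: 101 − 1(82.5) = 18.5
  A: 0 + 2(82.5) = 165

18.5 lbmol/h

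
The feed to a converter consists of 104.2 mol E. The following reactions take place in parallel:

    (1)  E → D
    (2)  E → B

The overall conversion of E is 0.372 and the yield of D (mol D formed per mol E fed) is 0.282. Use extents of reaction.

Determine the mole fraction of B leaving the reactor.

0.09

Yield of D: 1ξ₁ / 104.2 = 0.282 → ξ₁ = 29.38 mol.
Conversion of E: 1ξ₁ + 1ξ₂ = 0.372 × 104.2 = 38.76 → ξ₂ = 9.378 mol.
Outlet amounts (n = n₀ + Σ ν·ξ):
  E: 104.2 − 1(29.38) − 1(9.378) = 65.44
  D: 0 + 1(29.38) = 29.38
  B: 0 + 1(9.378) = 9.378
Total out = 104.2 mol; y_B = 9.378 / 104.2 = 0.09.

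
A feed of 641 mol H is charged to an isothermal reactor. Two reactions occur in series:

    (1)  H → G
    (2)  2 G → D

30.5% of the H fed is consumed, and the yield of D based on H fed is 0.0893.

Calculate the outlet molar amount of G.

Conversion of H: H consumed = 1ξ₁ = 0.305 × 641 → ξ₁ = 195.5 mol.
Yield of D: 1ξ₂ / 641 = 0.0893 → ξ₂ = 57.24 mol.
Outlet amounts (n = n₀ + Σ ν·ξ):
  H: 641 − 1(195.5) = 445.5
  G: 0 + 1(195.5) − 2(57.24) = 81.02
  D: 0 + 1(57.24) = 57.24

81 mol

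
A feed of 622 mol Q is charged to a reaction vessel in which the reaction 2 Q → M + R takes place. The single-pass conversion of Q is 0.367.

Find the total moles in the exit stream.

622 mol

Q reacted = 0.367 × 622 = 228.3 mol; ν_Q = −2, so ξ = 228.3/2 = 114.1 mol.
Outlet amounts (n = n₀ + ν ξ):
  Q: 622 − 2(114.1) = 393.7
  M: 0 + 1(114.1) = 114.1
  R: 0 + 1(114.1) = 114.1
Total out = 393.7 + 114.1 + 114.1 = 622 mol.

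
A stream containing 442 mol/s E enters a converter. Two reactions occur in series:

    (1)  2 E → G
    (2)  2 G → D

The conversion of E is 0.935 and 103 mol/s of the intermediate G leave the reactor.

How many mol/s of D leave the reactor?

Conversion of E: E consumed = 2ξ₁ = 0.935 × 442 → ξ₁ = 206.6 mol/s.
G balance: n_G = 0 + 1ξ₁ − 2ξ₂ = 103 → ξ₂ = (1·206.6 − 103)/2 = 51.82 mol/s.
Outlet amounts (n = n₀ + Σ ν·ξ):
  E: 442 − 2(206.6) = 28.73
  G: 0 + 1(206.6) − 2(51.82) = 103
  D: 0 + 1(51.82) = 51.82

51.8 mol/s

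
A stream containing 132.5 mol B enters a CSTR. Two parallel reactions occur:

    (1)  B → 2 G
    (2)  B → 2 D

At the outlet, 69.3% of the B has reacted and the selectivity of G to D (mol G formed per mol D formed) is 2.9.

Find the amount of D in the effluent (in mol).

47.1 mol

Conversion of B: B consumed = 0.693 × 132.5 = 91.82 mol = 1ξ₁ + 1ξ₂.
Selectivity: 2ξ₁ / (2ξ₂) = 2.9 → ξ₁ = 2.9 ξ₂.
Substitute: (1·2.9 + 1) ξ₂ = 91.82 → ξ₂ = 23.54 mol, ξ₁ = 68.28 mol.
Outlet amounts (n = n₀ + Σ ν·ξ):
  B: 132.5 − 1(68.28) − 1(23.54) = 40.68
  G: 0 + 2(68.28) = 136.6
  D: 0 + 2(23.54) = 47.09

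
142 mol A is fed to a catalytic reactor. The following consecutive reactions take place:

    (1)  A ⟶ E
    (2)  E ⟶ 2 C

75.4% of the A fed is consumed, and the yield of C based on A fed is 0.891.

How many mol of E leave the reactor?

43.8 mol

Conversion of A: A consumed = 1ξ₁ = 0.754 × 142 → ξ₁ = 107.1 mol.
Yield of C: 2ξ₂ / 142 = 0.891 → ξ₂ = 63.26 mol.
Outlet amounts (n = n₀ + Σ ν·ξ):
  A: 142 − 1(107.1) = 34.93
  E: 0 + 1(107.1) − 1(63.26) = 43.81
  C: 0 + 2(63.26) = 126.5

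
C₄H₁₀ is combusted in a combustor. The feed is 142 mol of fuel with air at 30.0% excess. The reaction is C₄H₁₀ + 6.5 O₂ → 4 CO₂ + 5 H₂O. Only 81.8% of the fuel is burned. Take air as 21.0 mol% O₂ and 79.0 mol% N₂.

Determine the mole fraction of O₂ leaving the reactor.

0.0738

Stoichiometric O₂ = 6.5 × 142 = 923 mol; O₂ fed = 923 × 1.300 = 1200 mol.
N₂ fed = 1200 × 79/21 = 4514 mol.
Fuel reacted = 0.818 × 142 → ξ = 116.2 mol.
Outlet (n = n₀ + ν ξ):
  C₄H₁₀: 142 − 1(116.2) = 25.84
  O₂: 1200 − 6.5(116.2) = 444.9
  N₂: 4514 (inert)
  CO₂: 0 + 4(116.2) = 464.6
  H₂O: 0 + 5(116.2) = 580.8
Total out = 6030 mol; y_O₂ = 444.9 / 6030 = 0.07378.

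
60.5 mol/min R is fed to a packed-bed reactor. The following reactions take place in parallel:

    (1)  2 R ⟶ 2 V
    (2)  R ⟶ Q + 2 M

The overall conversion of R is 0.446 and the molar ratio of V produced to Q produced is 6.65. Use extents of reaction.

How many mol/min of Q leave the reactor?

3.53 mol/min

Conversion of R: R consumed = 0.446 × 60.5 = 26.98 mol/min = 2ξ₁ + 1ξ₂.
Selectivity: 2ξ₁ / (1ξ₂) = 6.65 → ξ₁ = 3.325 ξ₂.
Substitute: (2·3.325 + 1) ξ₂ = 26.98 → ξ₂ = 3.527 mol/min, ξ₁ = 11.73 mol/min.
Outlet amounts (n = n₀ + Σ ν·ξ):
  R: 60.5 − 2(11.73) − 1(3.527) = 33.52
  V: 0 + 2(11.73) = 23.46
  Q: 0 + 1(3.527) = 3.527
  M: 0 + 2(3.527) = 7.054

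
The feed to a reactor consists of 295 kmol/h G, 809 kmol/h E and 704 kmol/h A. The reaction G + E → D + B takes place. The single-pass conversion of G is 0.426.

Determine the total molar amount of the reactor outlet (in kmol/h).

G reacted = 0.426 × 295 = 125.7 kmol/h; ν_G = −1, so ξ = 125.7/1 = 125.7 kmol/h.
Outlet amounts (n = n₀ + ν ξ):
  G: 295 − 1(125.7) = 169.3
  E: 809 − 1(125.7) = 683.3
  D: 0 + 1(125.7) = 125.7
  B: 0 + 1(125.7) = 125.7
  A: 704 (inert)
Total out = 169.3 + 683.3 + 125.7 + 125.7 + 704 = 1808 kmol/h.

1810 kmol/h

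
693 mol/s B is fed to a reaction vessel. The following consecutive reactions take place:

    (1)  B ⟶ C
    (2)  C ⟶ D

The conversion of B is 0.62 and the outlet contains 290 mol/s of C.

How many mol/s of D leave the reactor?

Conversion of B: B consumed = 1ξ₁ = 0.62 × 693 → ξ₁ = 429.7 mol/s.
C balance: n_C = 0 + 1ξ₁ − 1ξ₂ = 290 → ξ₂ = (1·429.7 − 290)/1 = 139.7 mol/s.
Outlet amounts (n = n₀ + Σ ν·ξ):
  B: 693 − 1(429.7) = 263.3
  C: 0 + 1(429.7) − 1(139.7) = 290
  D: 0 + 1(139.7) = 139.7

140 mol/s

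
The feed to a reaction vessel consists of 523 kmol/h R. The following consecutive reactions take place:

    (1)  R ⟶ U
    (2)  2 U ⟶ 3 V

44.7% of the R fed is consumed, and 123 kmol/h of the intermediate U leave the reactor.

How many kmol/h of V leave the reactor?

Conversion of R: R consumed = 1ξ₁ = 0.447 × 523 → ξ₁ = 233.8 kmol/h.
U balance: n_U = 0 + 1ξ₁ − 2ξ₂ = 123 → ξ₂ = (1·233.8 − 123)/2 = 55.39 kmol/h.
Outlet amounts (n = n₀ + Σ ν·ξ):
  R: 523 − 1(233.8) = 289.2
  U: 0 + 1(233.8) − 2(55.39) = 123
  V: 0 + 3(55.39) = 166.2

166 kmol/h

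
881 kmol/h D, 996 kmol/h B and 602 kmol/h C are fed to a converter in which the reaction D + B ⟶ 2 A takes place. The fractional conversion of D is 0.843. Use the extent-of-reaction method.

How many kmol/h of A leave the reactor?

D reacted = 0.843 × 881 = 742.7 kmol/h; ν_D = −1, so ξ = 742.7/1 = 742.7 kmol/h.
Outlet amounts (n = n₀ + ν ξ):
  D: 881 − 1(742.7) = 138.3
  B: 996 − 1(742.7) = 253.3
  A: 0 + 2(742.7) = 1485
  C: 602 (inert)

1490 kmol/h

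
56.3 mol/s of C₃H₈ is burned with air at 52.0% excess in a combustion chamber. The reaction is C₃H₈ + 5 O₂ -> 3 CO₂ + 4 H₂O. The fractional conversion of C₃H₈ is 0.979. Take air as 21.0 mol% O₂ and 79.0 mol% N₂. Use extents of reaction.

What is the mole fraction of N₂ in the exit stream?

Stoichiometric O₂ = 5 × 56.3 = 281.5 mol/s; O₂ fed = 281.5 × 1.520 = 427.9 mol/s.
N₂ fed = 427.9 × 79/21 = 1610 mol/s.
Fuel reacted = 0.979 × 56.3 → ξ = 55.12 mol/s.
Outlet (n = n₀ + ν ξ):
  C₃H₈: 56.3 − 1(55.12) = 1.182
  O₂: 427.9 − 5(55.12) = 152.3
  N₂: 1610 (inert)
  CO₂: 0 + 3(55.12) = 165.4
  H₂O: 0 + 4(55.12) = 220.5
Total out = 2149 mol/s; y_N₂ = 1610 / 2149 = 0.749.

0.749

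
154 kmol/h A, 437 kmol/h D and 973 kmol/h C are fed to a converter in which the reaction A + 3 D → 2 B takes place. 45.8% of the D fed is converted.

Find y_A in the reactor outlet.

0.061

D reacted = 0.458 × 437 = 200.1 kmol/h; ν_D = −3, so ξ = 200.1/3 = 66.72 kmol/h.
Outlet amounts (n = n₀ + ν ξ):
  A: 154 − 1(66.72) = 87.28
  D: 437 − 3(66.72) = 236.9
  B: 0 + 2(66.72) = 133.4
  C: 973 (inert)
Total out = 1431 kmol/h; y_A = 87.28 / 1431 = 0.06101.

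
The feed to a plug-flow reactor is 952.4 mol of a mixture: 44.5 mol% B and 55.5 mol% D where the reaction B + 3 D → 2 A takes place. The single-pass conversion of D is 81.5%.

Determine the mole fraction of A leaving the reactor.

0.432

D reacted = 0.815 × 528.6 = 430.8 mol; ν_D = −3, so ξ = 430.8/3 = 143.6 mol.
Outlet amounts (n = n₀ + ν ξ):
  B: 423.8 − 1(143.6) = 280.2
  D: 528.6 − 3(143.6) = 97.79
  A: 0 + 2(143.6) = 287.2
Total out = 665.2 mol; y_A = 287.2 / 665.2 = 0.4317.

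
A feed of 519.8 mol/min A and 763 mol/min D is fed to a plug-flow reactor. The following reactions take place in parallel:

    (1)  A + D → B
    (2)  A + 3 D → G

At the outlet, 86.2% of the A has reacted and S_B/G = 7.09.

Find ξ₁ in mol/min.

Conversion of A: A consumed = 0.862 × 519.8 = 448.1 mol/min = 1ξ₁ + 1ξ₂.
Selectivity: 1ξ₁ / (1ξ₂) = 7.09 → ξ₁ = 7.09 ξ₂.
Substitute: (1·7.09 + 1) ξ₂ = 448.1 → ξ₂ = 55.39 mol/min, ξ₁ = 392.7 mol/min.
Outlet amounts (n = n₀ + Σ ν·ξ):
  A: 519.8 − 1(392.7) − 1(55.39) = 71.73
  D: 763 − 1(392.7) − 3(55.39) = 204.2
  B: 0 + 1(392.7) = 392.7
  G: 0 + 1(55.39) = 55.39

ξ₁ = 393 mol/min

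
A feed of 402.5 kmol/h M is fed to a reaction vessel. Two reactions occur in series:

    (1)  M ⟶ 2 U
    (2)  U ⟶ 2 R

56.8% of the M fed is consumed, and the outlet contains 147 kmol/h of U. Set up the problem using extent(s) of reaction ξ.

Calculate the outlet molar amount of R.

620 kmol/h

Conversion of M: M consumed = 1ξ₁ = 0.568 × 402.5 → ξ₁ = 228.6 kmol/h.
U balance: n_U = 0 + 2ξ₁ − 1ξ₂ = 147 → ξ₂ = (2·228.6 − 147)/1 = 310.2 kmol/h.
Outlet amounts (n = n₀ + Σ ν·ξ):
  M: 402.5 − 1(228.6) = 173.9
  U: 0 + 2(228.6) − 1(310.2) = 147
  R: 0 + 2(310.2) = 620.5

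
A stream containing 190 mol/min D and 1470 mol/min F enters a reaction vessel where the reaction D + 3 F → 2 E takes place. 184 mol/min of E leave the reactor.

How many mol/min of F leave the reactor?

1190 mol/min

For E: n = n₀ + 2ξ → 184 = 0 + 2ξ, giving ξ = 92 mol/min.
Outlet amounts (n = n₀ + ν ξ):
  D: 190 − 1(92) = 98
  F: 1470 − 3(92) = 1194
  E: 0 + 2(92) = 184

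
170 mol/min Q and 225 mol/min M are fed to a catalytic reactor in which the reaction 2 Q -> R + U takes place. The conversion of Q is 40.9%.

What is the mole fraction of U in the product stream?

Q reacted = 0.409 × 170 = 69.53 mol/min; ν_Q = −2, so ξ = 69.53/2 = 34.77 mol/min.
Outlet amounts (n = n₀ + ν ξ):
  Q: 170 − 2(34.77) = 100.5
  R: 0 + 1(34.77) = 34.77
  U: 0 + 1(34.77) = 34.77
  M: 225 (inert)
Total out = 395 mol/min; y_U = 34.77 / 395 = 0.08801.

0.088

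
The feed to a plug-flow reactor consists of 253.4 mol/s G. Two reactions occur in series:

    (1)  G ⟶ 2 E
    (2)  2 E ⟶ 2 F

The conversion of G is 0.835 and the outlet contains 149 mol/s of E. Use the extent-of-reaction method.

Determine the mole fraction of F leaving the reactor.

0.59

Conversion of G: G consumed = 1ξ₁ = 0.835 × 253.4 → ξ₁ = 211.6 mol/s.
E balance: n_E = 0 + 2ξ₁ − 2ξ₂ = 149 → ξ₂ = (2·211.6 − 149)/2 = 137.1 mol/s.
Outlet amounts (n = n₀ + Σ ν·ξ):
  G: 253.4 − 1(211.6) = 41.81
  E: 0 + 2(211.6) − 2(137.1) = 149
  F: 0 + 2(137.1) = 274.2
Total out = 465 mol/s; y_F = 274.2 / 465 = 0.5896.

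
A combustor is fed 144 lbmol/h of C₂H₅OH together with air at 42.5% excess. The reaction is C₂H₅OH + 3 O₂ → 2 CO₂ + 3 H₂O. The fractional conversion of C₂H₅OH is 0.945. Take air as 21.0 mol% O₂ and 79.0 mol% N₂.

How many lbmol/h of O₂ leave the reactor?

Stoichiometric O₂ = 3 × 144 = 432 lbmol/h; O₂ fed = 432 × 1.425 = 615.6 lbmol/h.
N₂ fed = 615.6 × 79/21 = 2316 lbmol/h.
Fuel reacted = 0.945 × 144 → ξ = 136.1 lbmol/h.
Outlet (n = n₀ + ν ξ):
  C₂H₅OH: 144 − 1(136.1) = 7.92
  O₂: 615.6 − 3(136.1) = 207.4
  N₂: 2316 (inert)
  CO₂: 0 + 2(136.1) = 272.2
  H₂O: 0 + 3(136.1) = 408.2

207 lbmol/h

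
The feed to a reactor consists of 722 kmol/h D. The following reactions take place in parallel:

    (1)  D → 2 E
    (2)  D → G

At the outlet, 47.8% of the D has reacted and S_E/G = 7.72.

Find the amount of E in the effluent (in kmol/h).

Conversion of D: D consumed = 0.478 × 722 = 345.1 kmol/h = 1ξ₁ + 1ξ₂.
Selectivity: 2ξ₁ / (1ξ₂) = 7.72 → ξ₁ = 3.86 ξ₂.
Substitute: (1·3.86 + 1) ξ₂ = 345.1 → ξ₂ = 71.01 kmol/h, ξ₁ = 274.1 kmol/h.
Outlet amounts (n = n₀ + Σ ν·ξ):
  D: 722 − 1(274.1) − 1(71.01) = 376.9
  E: 0 + 2(274.1) = 548.2
  G: 0 + 1(71.01) = 71.01

548 kmol/h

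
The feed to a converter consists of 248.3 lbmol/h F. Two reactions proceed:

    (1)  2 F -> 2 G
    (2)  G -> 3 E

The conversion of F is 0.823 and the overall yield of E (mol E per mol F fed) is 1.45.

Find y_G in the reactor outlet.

Conversion of F: F consumed = 2ξ₁ = 0.823 × 248.3 → ξ₁ = 102.2 lbmol/h.
Yield of E: 3ξ₂ / 248.3 = 1.45 → ξ₂ = 120 lbmol/h.
Outlet amounts (n = n₀ + Σ ν·ξ):
  F: 248.3 − 2(102.2) = 43.95
  G: 0 + 2(102.2) − 1(120) = 84.34
  E: 0 + 3(120) = 360
Total out = 488.3 lbmol/h; y_G = 84.34 / 488.3 = 0.1727.

0.173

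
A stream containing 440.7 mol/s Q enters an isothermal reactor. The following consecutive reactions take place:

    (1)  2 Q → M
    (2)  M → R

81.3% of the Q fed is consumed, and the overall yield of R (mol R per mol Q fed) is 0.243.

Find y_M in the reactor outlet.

0.275

Conversion of Q: Q consumed = 2ξ₁ = 0.813 × 440.7 → ξ₁ = 179.1 mol/s.
Yield of R: 1ξ₂ / 440.7 = 0.243 → ξ₂ = 107.1 mol/s.
Outlet amounts (n = n₀ + Σ ν·ξ):
  Q: 440.7 − 2(179.1) = 82.41
  M: 0 + 1(179.1) − 1(107.1) = 72.05
  R: 0 + 1(107.1) = 107.1
Total out = 261.6 mol/s; y_M = 72.05 / 261.6 = 0.2755.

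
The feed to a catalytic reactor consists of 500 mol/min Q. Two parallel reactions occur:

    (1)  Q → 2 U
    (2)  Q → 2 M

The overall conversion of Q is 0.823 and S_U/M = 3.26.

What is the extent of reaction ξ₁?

ξ₁ = 315 mol/min

Conversion of Q: Q consumed = 0.823 × 500 = 411.5 mol/min = 1ξ₁ + 1ξ₂.
Selectivity: 2ξ₁ / (2ξ₂) = 3.26 → ξ₁ = 3.26 ξ₂.
Substitute: (1·3.26 + 1) ξ₂ = 411.5 → ξ₂ = 96.6 mol/min, ξ₁ = 314.9 mol/min.
Outlet amounts (n = n₀ + Σ ν·ξ):
  Q: 500 − 1(314.9) − 1(96.6) = 88.5
  U: 0 + 2(314.9) = 629.8
  M: 0 + 2(96.6) = 193.2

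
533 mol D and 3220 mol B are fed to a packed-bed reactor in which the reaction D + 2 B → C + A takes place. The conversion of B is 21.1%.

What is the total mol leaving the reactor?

B reacted = 0.211 × 3220 = 679.4 mol; ν_B = −2, so ξ = 679.4/2 = 339.7 mol.
Outlet amounts (n = n₀ + ν ξ):
  D: 533 − 1(339.7) = 193.3
  B: 3220 − 2(339.7) = 2541
  C: 0 + 1(339.7) = 339.7
  A: 0 + 1(339.7) = 339.7
Total out = 193.3 + 2541 + 339.7 + 339.7 = 3413 mol.

3410 mol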